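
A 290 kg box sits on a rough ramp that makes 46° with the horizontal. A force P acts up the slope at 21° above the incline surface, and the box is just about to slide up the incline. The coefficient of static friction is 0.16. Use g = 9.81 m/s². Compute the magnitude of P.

On the verge of sliding up the incline, friction equals μN and acts down the slope.
Perpendicular: N + P sin 21° = W cos 46° = 1976 N.
Along incline: P cos 21° = W sin 46° + μN  with W sin 46° = 2046 N.
Solving the pair for P and N: P = 2384 N, N = 1122 N (and f = μN = 179.5 N).

P ≈ 2380 N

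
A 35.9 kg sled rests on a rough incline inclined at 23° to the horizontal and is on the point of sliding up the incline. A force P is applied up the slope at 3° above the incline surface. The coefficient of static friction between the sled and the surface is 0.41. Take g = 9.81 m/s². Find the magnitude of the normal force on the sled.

N ≈ 310 N

On the verge of sliding up the incline, friction equals μN and acts down the slope.
Perpendicular: N + P sin 3° = W cos 23° = 324.2 N.
Along incline: P cos 3° = W sin 23° + μN  with W sin 23° = 137.6 N.
Solving the pair for P and N: P = 265.2 N, N = 310.3 N (and f = μN = 127.2 N).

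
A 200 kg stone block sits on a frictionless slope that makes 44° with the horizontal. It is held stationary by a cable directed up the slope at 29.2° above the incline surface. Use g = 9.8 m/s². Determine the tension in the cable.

T ≈ 1560 N

Take axes along and perpendicular to the incline. Weight components: W sin 44° = 1362 N down-slope, W cos 44° = 1410 N into the surface.
Along incline: T cos 29.2° = W sin 44° → T = 1560 N.
Perpendicular: N = W cos 44° − T sin 29.2° = 649 N.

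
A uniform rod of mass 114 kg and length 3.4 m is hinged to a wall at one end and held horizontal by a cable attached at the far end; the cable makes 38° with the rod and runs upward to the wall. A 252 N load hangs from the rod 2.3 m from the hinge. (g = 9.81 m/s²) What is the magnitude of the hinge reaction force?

|H| ≈ 1130 N

Take torques about the hinge: T sin 38° · 3.4 = 114×9.81×1.7 + 252×2.3 = 2480.8 N·m.
So T = 2480.8 / (0.6157 × 3.4) = 1185.1 N.
ΣF_x = 0: H_x = T cos 38° = 933.9 N.
ΣF_y = 0: H_y = (114×9.81 + 252) − T sin 38° = 1370.3 − 729.64 = 640.7 N.
|H| = √(H_x² + H_y²) = √((933.9)² + (640.7)²) = 1132.5 N.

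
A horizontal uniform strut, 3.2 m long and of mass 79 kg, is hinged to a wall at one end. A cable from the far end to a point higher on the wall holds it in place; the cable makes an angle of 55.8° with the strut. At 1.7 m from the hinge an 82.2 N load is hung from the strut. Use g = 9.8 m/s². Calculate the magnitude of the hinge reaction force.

Take torques about the hinge: T sin 55.8° · 3.2 = 79×9.8×1.6 + 82.2×1.7 = 1378.5 N·m.
So T = 1378.5 / (0.8271 × 3.2) = 520.83 N.
ΣF_x = 0: H_x = T cos 55.8° = 292.75 N.
ΣF_y = 0: H_y = (79×9.8 + 82.2) − T sin 55.8° = 856.4 − 430.77 = 425.63 N.
|H| = √(H_x² + H_y²) = √((292.75)² + (425.63)²) = 516.59 N.

|H| ≈ 517 N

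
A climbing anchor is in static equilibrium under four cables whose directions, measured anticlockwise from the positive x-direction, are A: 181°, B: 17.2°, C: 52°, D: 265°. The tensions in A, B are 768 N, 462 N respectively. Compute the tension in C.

T_C ≈ 617 N

Resolve: ΣF_x = 768 cos 181° + 462 cos 17.2° + T_C cos 52° + T_D cos 265° = 0.
        ΣF_y = 768 sin 181° + 462 sin 17.2° + T_C sin 52° + T_D sin 265° = 0.
The known terms sum to (-326.5, 123.2) N, so 0.6157 T_C − 0.0872 T_D = 326.5 and 0.7880 T_C − 0.9962 T_D = -123.2.
Solving simultaneously: T_C = 617 N, T_D = 611.7 N.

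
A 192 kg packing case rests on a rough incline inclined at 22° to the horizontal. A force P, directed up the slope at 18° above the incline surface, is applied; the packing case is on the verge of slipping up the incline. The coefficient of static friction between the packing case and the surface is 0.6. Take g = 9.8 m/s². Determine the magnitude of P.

On the verge of sliding up the incline, friction equals μN and acts down the slope.
Perpendicular: N + P sin 18° = W cos 22° = 1745 N.
Along incline: P cos 18° = W sin 22° + μN  with W sin 22° = 704.9 N.
Solving the pair for P and N: P = 1541 N, N = 1268 N (and f = μN = 761 N).

P ≈ 1540 N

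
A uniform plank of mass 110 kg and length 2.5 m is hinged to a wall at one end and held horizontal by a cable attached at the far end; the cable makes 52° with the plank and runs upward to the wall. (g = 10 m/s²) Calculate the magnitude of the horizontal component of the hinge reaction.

H_x ≈ 430 N

Take torques about the hinge: T sin 52° · 2.5 = 110×10×1.25 = 1375 N·m.
So T = 1375 / (0.7880 × 2.5) = 697.96 N.
ΣF_x = 0: H_x = T cos 52° = 429.71 N.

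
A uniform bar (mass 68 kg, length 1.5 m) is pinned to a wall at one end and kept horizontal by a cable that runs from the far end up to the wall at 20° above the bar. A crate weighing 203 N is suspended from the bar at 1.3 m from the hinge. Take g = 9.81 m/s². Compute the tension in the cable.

T ≈ 1490 N

Take torques about the hinge: T sin 20° · 1.5 = 68×9.81×0.75 + 203×1.3 = 764.21 N·m.
So T = 764.21 / (0.3420 × 1.5) = 1489.6 N.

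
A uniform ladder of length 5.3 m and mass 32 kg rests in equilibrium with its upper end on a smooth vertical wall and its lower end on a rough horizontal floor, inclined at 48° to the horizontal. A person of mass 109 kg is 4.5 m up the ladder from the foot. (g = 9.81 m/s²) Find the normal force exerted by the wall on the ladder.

Torques about the foot: N_wall · 5.3 sin 48° = 32×9.81×2.65 cos 48° + 109×9.81×4.5 cos 48° → N_wall = 958.79 N.

N_wall ≈ 959 N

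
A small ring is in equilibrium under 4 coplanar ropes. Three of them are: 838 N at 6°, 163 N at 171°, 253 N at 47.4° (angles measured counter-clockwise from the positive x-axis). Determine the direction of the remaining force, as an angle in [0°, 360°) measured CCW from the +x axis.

Sum the known components: ΣF_x = 843.7 N, ΣF_y = 299.3 N.
For equilibrium the remaining force must supply (−ΣF_x, −ΣF_y) = (-843.7, -299.3) N.
Magnitude = √((-843.7)² + (-299.3)²) = 895.2 N; direction = atan2(-299.3, -843.7) = 199.5°.

θ ≈ 200°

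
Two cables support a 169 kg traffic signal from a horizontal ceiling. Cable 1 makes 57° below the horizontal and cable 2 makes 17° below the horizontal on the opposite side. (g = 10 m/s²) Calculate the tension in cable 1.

T_1 ≈ 1680 N

Weight W = 169 × 10 = 1690 N acts straight down.
Horizontal: T_1 cos 57° = T_2 cos 17°  →  T_2 = 0.5695 T_1.
Vertical: T_1 sin 57° + T_2 sin 17° = 1690.
Substituting the horizontal relation into the vertical equation gives 1.005 T_1 = 1690, so T_1 = 1681 N.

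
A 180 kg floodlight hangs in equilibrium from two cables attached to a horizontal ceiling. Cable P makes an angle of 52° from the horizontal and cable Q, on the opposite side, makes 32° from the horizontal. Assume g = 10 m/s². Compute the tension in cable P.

T_P ≈ 1530 N

Weight W = 180 × 10 = 1800 N acts straight down.
Horizontal: T_P cos 52° = T_Q cos 32°  →  T_Q = 0.726 T_P.
Vertical: T_P sin 52° + T_Q sin 32° = 1800.
Substituting the horizontal relation into the vertical equation gives 1.173 T_P = 1800, so T_P = 1535 N.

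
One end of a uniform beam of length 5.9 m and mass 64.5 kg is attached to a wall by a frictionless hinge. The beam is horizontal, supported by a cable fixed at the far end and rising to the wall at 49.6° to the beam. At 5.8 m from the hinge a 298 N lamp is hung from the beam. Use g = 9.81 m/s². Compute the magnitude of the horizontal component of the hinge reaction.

H_x ≈ 519 N

Take torques about the hinge: T sin 49.6° · 5.9 = 64.5×9.81×2.95 + 298×5.8 = 3595 N·m.
So T = 3595 / (0.7615 × 5.9) = 800.12 N.
ΣF_x = 0: H_x = T cos 49.6° = 518.57 N.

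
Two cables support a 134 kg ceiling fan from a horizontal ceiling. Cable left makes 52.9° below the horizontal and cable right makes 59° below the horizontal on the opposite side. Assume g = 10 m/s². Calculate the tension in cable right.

T_right ≈ 871 N

Weight W = 134 × 10 = 1340 N acts straight down.
Horizontal: T_left cos 52.9° = T_right cos 59°  →  T_left = 0.8538 T_right.
Vertical: T_left sin 52.9° + T_right sin 59° = 1340.
Substituting the horizontal relation into the vertical equation gives 1.538 T_right = 1340, so T_right = 871.2 N.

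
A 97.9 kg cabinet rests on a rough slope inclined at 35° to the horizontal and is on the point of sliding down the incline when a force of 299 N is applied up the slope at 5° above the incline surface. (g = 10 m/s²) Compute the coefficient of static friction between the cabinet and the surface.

μ ≈ 0.340

On the verge of sliding down the incline, friction is at its maximum μN and acts up the slope.
Perpendicular to incline: N = W cos 35° − P sin 5° = 801.9 − 26.06 = 775.9 N.
Along incline: P cos 5° + μN = W sin 35° → μ = (W sin 35° − P cos 5°) / N = 0.3398.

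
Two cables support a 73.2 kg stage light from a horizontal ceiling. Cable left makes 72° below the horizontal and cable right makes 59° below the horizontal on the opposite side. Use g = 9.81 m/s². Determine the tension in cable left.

T_left ≈ 490 N

Weight W = 73.2 × 9.81 = 718.1 N acts straight down.
Horizontal: T_left cos 72° = T_right cos 59°  →  T_right = 0.6 T_left.
Vertical: T_left sin 72° + T_right sin 59° = 718.1.
Substituting the horizontal relation into the vertical equation gives 1.465 T_left = 718.1, so T_left = 490 N.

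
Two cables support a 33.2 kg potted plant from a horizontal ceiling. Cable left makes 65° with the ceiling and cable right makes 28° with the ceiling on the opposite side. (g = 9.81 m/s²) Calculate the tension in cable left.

T_left ≈ 288 N

Weight W = 33.2 × 9.81 = 325.7 N acts straight down.
Horizontal: T_left cos 65° = T_right cos 28°  →  T_right = 0.4786 T_left.
Vertical: T_left sin 65° + T_right sin 28° = 325.7.
Substituting the horizontal relation into the vertical equation gives 1.131 T_left = 325.7, so T_left = 288 N.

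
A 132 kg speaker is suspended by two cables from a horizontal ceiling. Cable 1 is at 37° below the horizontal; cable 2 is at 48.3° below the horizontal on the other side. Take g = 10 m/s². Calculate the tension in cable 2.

T_2 ≈ 1060 N

Weight W = 132 × 10 = 1320 N acts straight down.
Horizontal: T_1 cos 37° = T_2 cos 48.3°  →  T_1 = 0.833 T_2.
Vertical: T_1 sin 37° + T_2 sin 48.3° = 1320.
Substituting the horizontal relation into the vertical equation gives 1.248 T_2 = 1320, so T_2 = 1058 N.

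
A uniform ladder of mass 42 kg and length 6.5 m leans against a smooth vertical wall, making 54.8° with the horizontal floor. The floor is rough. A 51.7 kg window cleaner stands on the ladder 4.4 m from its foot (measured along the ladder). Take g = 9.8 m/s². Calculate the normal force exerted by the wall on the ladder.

Torques about the foot: N_wall · 6.5 sin 54.8° = 42×9.8×3.25 cos 54.8° + 51.7×9.8×4.4 cos 54.8° → N_wall = 387.11 N.

N_wall ≈ 387 N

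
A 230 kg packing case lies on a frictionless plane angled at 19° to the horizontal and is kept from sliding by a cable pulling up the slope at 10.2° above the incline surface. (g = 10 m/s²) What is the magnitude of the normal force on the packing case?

Take axes along and perpendicular to the incline. Weight components: W sin 19° = 748.8 N down-slope, W cos 19° = 2175 N into the surface.
Along incline: T cos 10.2° = W sin 19° → T = 760.8 N.
Perpendicular: N = W cos 19° − T sin 10.2° = 2040 N.

N ≈ 2040 N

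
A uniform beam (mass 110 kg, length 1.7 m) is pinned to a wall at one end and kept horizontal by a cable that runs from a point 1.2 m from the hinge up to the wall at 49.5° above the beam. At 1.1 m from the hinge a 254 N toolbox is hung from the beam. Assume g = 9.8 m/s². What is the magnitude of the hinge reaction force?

|H| ≈ 915 N

Take torques about the hinge: T sin 49.5° · 1.2 = 110×9.8×0.85 + 254×1.1 = 1195.7 N·m.
So T = 1195.7 / (0.7604 × 1.2) = 1310.4 N.
ΣF_x = 0: H_x = T cos 49.5° = 851.02 N.
ΣF_y = 0: H_y = (110×9.8 + 254) − T sin 49.5° = 1332 − 996.42 = 335.58 N.
|H| = √(H_x² + H_y²) = √((851.02)² + (335.58)²) = 914.8 N.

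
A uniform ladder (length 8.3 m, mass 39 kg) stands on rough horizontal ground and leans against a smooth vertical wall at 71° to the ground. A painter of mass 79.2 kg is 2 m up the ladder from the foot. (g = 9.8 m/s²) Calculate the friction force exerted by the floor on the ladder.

Torques about the foot: N_wall · 8.3 sin 71° = 39×9.8×4.15 cos 71° + 79.2×9.8×2 cos 71° → N_wall = 130.2 N.
ΣF_x = 0: f_floor = N_wall = 130.2 N.

f ≈ 130 N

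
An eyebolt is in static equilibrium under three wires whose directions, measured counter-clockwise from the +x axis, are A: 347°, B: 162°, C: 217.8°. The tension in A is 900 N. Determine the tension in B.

T_B ≈ 843 N

Resolve: ΣF_x = 900 cos 347° + T_B cos 162° + T_C cos 217.8° = 0.
        ΣF_y = 900 sin 347° + T_B sin 162° + T_C sin 217.8° = 0.
The known terms sum to (876.9, -202.5) N, so -0.9511 T_B − 0.7902 T_C = -876.9 and 0.3090 T_B − 0.6129 T_C = 202.5.
Solving simultaneously: T_B = 843.3 N, T_C = 94.84 N.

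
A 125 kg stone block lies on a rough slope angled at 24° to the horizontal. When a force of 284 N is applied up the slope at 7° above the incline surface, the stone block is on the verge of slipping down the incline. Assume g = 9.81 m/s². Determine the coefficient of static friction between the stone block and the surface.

On the verge of sliding down the incline, friction is at its maximum μN and acts up the slope.
Perpendicular to incline: N = W cos 24° − P sin 7° = 1120 − 34.61 = 1086 N.
Along incline: P cos 7° + μN = W sin 24° → μ = (W sin 24° − P cos 7°) / N = 0.1998.

μ ≈ 0.200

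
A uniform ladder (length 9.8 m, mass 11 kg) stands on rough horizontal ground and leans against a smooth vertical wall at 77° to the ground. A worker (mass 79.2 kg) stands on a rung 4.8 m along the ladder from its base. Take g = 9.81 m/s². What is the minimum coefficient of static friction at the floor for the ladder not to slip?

ΣF_y = 0: N_floor = 11×9.81 + 79.2×9.81 = 884.86 N.
Torques about the foot: N_wall · 9.8 sin 77° = 11×9.81×4.9 cos 77° + 79.2×9.81×4.8 cos 77° → N_wall = 100.31 N.
ΣF_x = 0: f_floor = N_wall = 100.31 N.
μ_min = f_floor / N_floor = 100.31 / 884.86 = 0.1134.

μ_min ≈ 0.113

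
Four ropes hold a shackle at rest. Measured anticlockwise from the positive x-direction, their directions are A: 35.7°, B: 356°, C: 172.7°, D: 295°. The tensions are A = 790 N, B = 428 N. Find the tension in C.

Resolve: ΣF_x = 790 cos 35.7° + 428 cos 356° + T_C cos 172.7° + T_D cos 295° = 0.
        ΣF_y = 790 sin 35.7° + 428 sin 356° + T_C sin 172.7° + T_D sin 295° = 0.
The known terms sum to (1069, 431.1) N, so -0.9919 T_C + 0.4226 T_D = -1069 and 0.1271 T_C − 0.9063 T_D = -431.1.
Solving simultaneously: T_C = 1361 N, T_D = 666.6 N.

T_C ≈ 1360 N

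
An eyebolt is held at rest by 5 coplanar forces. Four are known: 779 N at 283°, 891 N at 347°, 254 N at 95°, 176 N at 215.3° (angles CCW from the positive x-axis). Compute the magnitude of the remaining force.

F ≈ 1190 N

Sum the known components: ΣF_x = 877.6 N, ΣF_y = -808.1 N.
For equilibrium the remaining force must supply (−ΣF_x, −ΣF_y) = (-877.6, 808.1) N.
Magnitude = √((-877.6)² + (808.1)²) = 1193 N; direction = atan2(808.1, -877.6) = 137.4°.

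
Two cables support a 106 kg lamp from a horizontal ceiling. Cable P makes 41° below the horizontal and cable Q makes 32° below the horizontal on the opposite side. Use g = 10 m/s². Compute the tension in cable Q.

T_Q ≈ 837 N

Weight W = 106 × 10 = 1060 N acts straight down.
Horizontal: T_P cos 41° = T_Q cos 32°  →  T_P = 1.124 T_Q.
Vertical: T_P sin 41° + T_Q sin 32° = 1060.
Substituting the horizontal relation into the vertical equation gives 1.267 T_Q = 1060, so T_Q = 836.5 N.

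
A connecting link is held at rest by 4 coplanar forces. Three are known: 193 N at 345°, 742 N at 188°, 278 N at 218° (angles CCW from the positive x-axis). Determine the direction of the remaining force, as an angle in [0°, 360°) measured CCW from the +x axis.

Sum the known components: ΣF_x = -767.4 N, ΣF_y = -324.4 N.
For equilibrium the remaining force must supply (−ΣF_x, −ΣF_y) = (767.4, 324.4) N.
Magnitude = √((767.4)² + (324.4)²) = 833.2 N; direction = atan2(324.4, 767.4) = 22.9°.

θ ≈ 22.9°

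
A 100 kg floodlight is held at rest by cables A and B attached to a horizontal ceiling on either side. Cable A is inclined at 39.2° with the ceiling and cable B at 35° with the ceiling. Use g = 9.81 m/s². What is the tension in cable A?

T_A ≈ 835 N

Weight W = 100 × 9.81 = 981 N acts straight down.
Horizontal: T_A cos 39.2° = T_B cos 35°  →  T_B = 0.946 T_A.
Vertical: T_A sin 39.2° + T_B sin 35° = 981.
Substituting the horizontal relation into the vertical equation gives 1.175 T_A = 981, so T_A = 835.1 N.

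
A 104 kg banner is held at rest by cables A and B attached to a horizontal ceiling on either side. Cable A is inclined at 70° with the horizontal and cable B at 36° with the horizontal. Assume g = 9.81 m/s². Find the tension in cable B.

Weight W = 104 × 9.81 = 1020 N acts straight down.
Horizontal: T_A cos 70° = T_B cos 36°  →  T_A = 2.365 T_B.
Vertical: T_A sin 70° + T_B sin 36° = 1020.
Substituting the horizontal relation into the vertical equation gives 2.811 T_B = 1020, so T_B = 363 N.

T_B ≈ 363 N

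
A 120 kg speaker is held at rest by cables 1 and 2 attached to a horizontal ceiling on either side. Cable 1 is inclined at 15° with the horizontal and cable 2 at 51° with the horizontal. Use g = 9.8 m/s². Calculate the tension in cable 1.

T_1 ≈ 810 N

Weight W = 120 × 9.8 = 1176 N acts straight down.
Horizontal: T_1 cos 15° = T_2 cos 51°  →  T_2 = 1.535 T_1.
Vertical: T_1 sin 15° + T_2 sin 51° = 1176.
Substituting the horizontal relation into the vertical equation gives 1.452 T_1 = 1176, so T_1 = 810.1 N.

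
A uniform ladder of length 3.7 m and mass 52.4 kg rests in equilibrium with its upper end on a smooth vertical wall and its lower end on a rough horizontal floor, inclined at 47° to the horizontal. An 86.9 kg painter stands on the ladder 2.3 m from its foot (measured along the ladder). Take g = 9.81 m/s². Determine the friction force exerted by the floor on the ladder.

f ≈ 734 N

Torques about the foot: N_wall · 3.7 sin 47° = 52.4×9.81×1.85 cos 47° + 86.9×9.81×2.3 cos 47° → N_wall = 733.84 N.
ΣF_x = 0: f_floor = N_wall = 733.84 N.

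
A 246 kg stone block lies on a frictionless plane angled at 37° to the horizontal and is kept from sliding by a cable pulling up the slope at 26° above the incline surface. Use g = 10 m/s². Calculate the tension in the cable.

Take axes along and perpendicular to the incline. Weight components: W sin 37° = 1480 N down-slope, W cos 37° = 1965 N into the surface.
Along incline: T cos 26° = W sin 37° → T = 1647 N.
Perpendicular: N = W cos 37° − T sin 26° = 1243 N.

T ≈ 1650 N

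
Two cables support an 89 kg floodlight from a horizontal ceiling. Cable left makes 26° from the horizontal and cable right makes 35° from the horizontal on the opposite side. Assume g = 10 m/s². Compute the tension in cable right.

Weight W = 89 × 10 = 890 N acts straight down.
Horizontal: T_left cos 26° = T_right cos 35°  →  T_left = 0.9114 T_right.
Vertical: T_left sin 26° + T_right sin 35° = 890.
Substituting the horizontal relation into the vertical equation gives 0.9731 T_right = 890, so T_right = 914.6 N.

T_right ≈ 915 N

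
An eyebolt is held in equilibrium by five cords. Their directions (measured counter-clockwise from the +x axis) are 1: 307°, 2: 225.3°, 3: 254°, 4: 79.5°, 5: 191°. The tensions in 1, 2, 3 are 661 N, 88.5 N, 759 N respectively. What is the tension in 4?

T_4 ≈ 1420 N

Resolve: ΣF_x = 661 cos 307° + 88.5 cos 225.3° + 759 cos 254° + T_4 cos 79.5° + T_5 cos 191° = 0.
        ΣF_y = 661 sin 307° + 88.5 sin 225.3° + 759 sin 254° + T_4 sin 79.5° + T_5 sin 191° = 0.
The known terms sum to (126.3, -1320) N, so 0.1822 T_4 − 0.9816 T_5 = -126.3 and 0.9833 T_4 − 0.1908 T_5 = 1320.
Solving simultaneously: T_4 = 1419 N, T_5 = 392.1 N.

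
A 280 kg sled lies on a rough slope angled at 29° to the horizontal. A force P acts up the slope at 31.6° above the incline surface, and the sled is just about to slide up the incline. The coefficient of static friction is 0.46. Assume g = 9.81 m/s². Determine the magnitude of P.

On the verge of sliding up the incline, friction equals μN and acts down the slope.
Perpendicular: N + P sin 31.6° = W cos 29° = 2402 N.
Along incline: P cos 31.6° = W sin 29° + μN  with W sin 29° = 1332 N.
Solving the pair for P and N: P = 2230 N, N = 1234 N (and f = μN = 567.6 N).

P ≈ 2230 N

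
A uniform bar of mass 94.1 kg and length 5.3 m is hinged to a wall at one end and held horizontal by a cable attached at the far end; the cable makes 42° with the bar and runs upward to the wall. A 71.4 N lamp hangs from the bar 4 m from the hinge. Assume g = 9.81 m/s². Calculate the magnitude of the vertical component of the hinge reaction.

|H_y| ≈ 479 N

Take torques about the hinge: T sin 42° · 5.3 = 94.1×9.81×2.65 + 71.4×4 = 2731.9 N·m.
So T = 2731.9 / (0.6691 × 5.3) = 770.32 N.
ΣF_y = 0: H_y = (94.1×9.81 + 71.4) − T sin 42° = 994.52 − 515.45 = 479.07 N.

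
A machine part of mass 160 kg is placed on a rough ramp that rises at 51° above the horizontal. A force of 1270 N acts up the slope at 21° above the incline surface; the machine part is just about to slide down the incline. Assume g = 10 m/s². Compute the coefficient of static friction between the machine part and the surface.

μ ≈ 0.105

On the verge of sliding down the incline, friction is at its maximum μN and acts up the slope.
Perpendicular to incline: N = W cos 51° − P sin 21° = 1007 − 455.1 = 551.8 N.
Along incline: P cos 21° + μN = W sin 51° → μ = (W sin 51° − P cos 21°) / N = 0.1047.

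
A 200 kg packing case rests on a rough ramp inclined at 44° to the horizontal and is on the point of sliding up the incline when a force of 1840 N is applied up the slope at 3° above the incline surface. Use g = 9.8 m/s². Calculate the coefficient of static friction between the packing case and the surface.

μ ≈ 0.362

On the verge of sliding up the incline, friction is at its maximum μN and acts down the slope.
Perpendicular to incline: N = W cos 44° − P sin 3° = 1410 − 96.3 = 1314 N.
Along incline: P cos 3° − μN = W sin 44° → μ = −(W sin 44° − P cos 3°) / N = 0.3623.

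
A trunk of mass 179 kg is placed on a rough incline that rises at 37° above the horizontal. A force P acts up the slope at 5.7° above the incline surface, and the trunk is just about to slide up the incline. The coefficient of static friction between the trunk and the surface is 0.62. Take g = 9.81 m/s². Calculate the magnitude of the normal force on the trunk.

N ≈ 1220 N

On the verge of sliding up the incline, friction equals μN and acts down the slope.
Perpendicular: N + P sin 5.7° = W cos 37° = 1402 N.
Along incline: P cos 5.7° = W sin 37° + μN  with W sin 37° = 1057 N.
Solving the pair for P and N: P = 1823 N, N = 1221 N (and f = μN = 757.2 N).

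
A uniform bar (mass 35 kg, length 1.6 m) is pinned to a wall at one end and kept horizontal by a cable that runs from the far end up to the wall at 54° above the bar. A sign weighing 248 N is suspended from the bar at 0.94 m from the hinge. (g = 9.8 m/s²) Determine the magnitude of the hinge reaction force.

Take torques about the hinge: T sin 54° · 1.6 = 35×9.8×0.8 + 248×0.94 = 507.52 N·m.
So T = 507.52 / (0.8090 × 1.6) = 392.08 N.
ΣF_x = 0: H_x = T cos 54° = 230.46 N.
ΣF_y = 0: H_y = (35×9.8 + 248) − T sin 54° = 591 − 317.2 = 273.8 N.
|H| = √(H_x² + H_y²) = √((230.46)² + (273.8)²) = 357.88 N.

|H| ≈ 358 N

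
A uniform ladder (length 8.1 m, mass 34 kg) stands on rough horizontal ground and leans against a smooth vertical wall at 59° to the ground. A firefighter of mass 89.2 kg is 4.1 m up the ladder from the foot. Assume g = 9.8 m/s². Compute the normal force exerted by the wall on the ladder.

N_wall ≈ 366 N

Torques about the foot: N_wall · 8.1 sin 59° = 34×9.8×4.05 cos 59° + 89.2×9.8×4.1 cos 59° → N_wall = 365.97 N.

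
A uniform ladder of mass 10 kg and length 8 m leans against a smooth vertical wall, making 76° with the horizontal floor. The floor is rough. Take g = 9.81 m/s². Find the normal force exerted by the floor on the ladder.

ΣF_y = 0: N_floor = 10×9.81 = 98.1 N.

N_floor ≈ 98.1 N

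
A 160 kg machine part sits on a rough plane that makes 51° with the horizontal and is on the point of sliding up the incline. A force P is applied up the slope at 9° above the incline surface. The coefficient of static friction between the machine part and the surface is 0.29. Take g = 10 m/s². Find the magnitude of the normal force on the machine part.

N ≈ 774 N

On the verge of sliding up the incline, friction equals μN and acts down the slope.
Perpendicular: N + P sin 9° = W cos 51° = 1007 N.
Along incline: P cos 9° = W sin 51° + μN  with W sin 51° = 1243 N.
Solving the pair for P and N: P = 1486 N, N = 774.4 N (and f = μN = 224.6 N).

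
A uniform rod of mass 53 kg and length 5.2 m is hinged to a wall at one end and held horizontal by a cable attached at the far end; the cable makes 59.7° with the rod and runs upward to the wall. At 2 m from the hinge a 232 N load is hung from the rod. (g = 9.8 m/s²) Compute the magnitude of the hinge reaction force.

|H| ≈ 451 N

Take torques about the hinge: T sin 59.7° · 5.2 = 53×9.8×2.6 + 232×2 = 1814.4 N·m.
So T = 1814.4 / (0.8634 × 5.2) = 404.14 N.
ΣF_x = 0: H_x = T cos 59.7° = 203.9 N.
ΣF_y = 0: H_y = (53×9.8 + 232) − T sin 59.7° = 751.4 − 348.93 = 402.47 N.
|H| = √(H_x² + H_y²) = √((203.9)² + (402.47)²) = 451.17 N.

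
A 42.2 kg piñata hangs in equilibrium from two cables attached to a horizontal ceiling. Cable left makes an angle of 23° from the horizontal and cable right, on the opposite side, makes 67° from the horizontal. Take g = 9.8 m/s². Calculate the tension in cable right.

Weight W = 42.2 × 9.8 = 413.6 N acts straight down.
Horizontal: T_left cos 23° = T_right cos 67°  →  T_left = 0.4245 T_right.
Vertical: T_left sin 23° + T_right sin 67° = 413.6.
Substituting the horizontal relation into the vertical equation gives 1.086 T_right = 413.6, so T_right = 380.7 N.

T_right ≈ 381 N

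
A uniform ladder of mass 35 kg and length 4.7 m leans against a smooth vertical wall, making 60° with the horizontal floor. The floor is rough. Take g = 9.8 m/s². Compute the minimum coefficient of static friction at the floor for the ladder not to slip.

μ_min ≈ 0.289

ΣF_y = 0: N_floor = 35×9.8 = 343 N.
Torques about the foot: N_wall · 4.7 sin 60° = 35×9.8×2.35 cos 60° → N_wall = 99.016 N.
ΣF_x = 0: f_floor = N_wall = 99.016 N.
μ_min = f_floor / N_floor = 99.016 / 343 = 0.2887.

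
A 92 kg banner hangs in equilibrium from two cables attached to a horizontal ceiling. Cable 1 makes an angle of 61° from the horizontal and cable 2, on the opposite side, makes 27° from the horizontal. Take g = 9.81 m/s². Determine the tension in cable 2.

Weight W = 92 × 9.81 = 902.5 N acts straight down.
Horizontal: T_1 cos 61° = T_2 cos 27°  →  T_1 = 1.838 T_2.
Vertical: T_1 sin 61° + T_2 sin 27° = 902.5.
Substituting the horizontal relation into the vertical equation gives 2.061 T_2 = 902.5, so T_2 = 437.8 N.

T_2 ≈ 438 N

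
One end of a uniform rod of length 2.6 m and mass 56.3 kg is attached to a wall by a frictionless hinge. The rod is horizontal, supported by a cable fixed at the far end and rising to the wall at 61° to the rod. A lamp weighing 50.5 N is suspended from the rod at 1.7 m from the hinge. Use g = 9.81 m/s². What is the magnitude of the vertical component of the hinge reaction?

Take torques about the hinge: T sin 61° · 2.6 = 56.3×9.81×1.3 + 50.5×1.7 = 803.84 N·m.
So T = 803.84 / (0.8746 × 2.6) = 353.49 N.
ΣF_y = 0: H_y = (56.3×9.81 + 50.5) − T sin 61° = 602.8 − 309.17 = 293.63 N.

|H_y| ≈ 294 N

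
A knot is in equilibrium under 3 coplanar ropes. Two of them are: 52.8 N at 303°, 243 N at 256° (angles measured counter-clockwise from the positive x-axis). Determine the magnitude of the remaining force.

F ≈ 282 N

Sum the known components: ΣF_x = -30.03 N, ΣF_y = -280.1 N.
For equilibrium the remaining force must supply (−ΣF_x, −ΣF_y) = (30.03, 280.1) N.
Magnitude = √((30.03)² + (280.1)²) = 281.7 N; direction = atan2(280.1, 30.03) = 83.9°.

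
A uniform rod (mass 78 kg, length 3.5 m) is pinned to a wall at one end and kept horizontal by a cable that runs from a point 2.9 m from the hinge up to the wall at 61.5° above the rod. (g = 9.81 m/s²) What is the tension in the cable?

T ≈ 525 N

Take torques about the hinge: T sin 61.5° · 2.9 = 78×9.81×1.75 = 1339.1 N·m.
So T = 1339.1 / (0.8788 × 2.9) = 525.42 N.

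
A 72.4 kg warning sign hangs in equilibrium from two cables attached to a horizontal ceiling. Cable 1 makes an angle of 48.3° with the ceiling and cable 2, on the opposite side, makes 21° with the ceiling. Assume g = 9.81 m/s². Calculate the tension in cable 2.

T_2 ≈ 505 N

Weight W = 72.4 × 9.81 = 710.2 N acts straight down.
Horizontal: T_1 cos 48.3° = T_2 cos 21°  →  T_1 = 1.403 T_2.
Vertical: T_1 sin 48.3° + T_2 sin 21° = 710.2.
Substituting the horizontal relation into the vertical equation gives 1.406 T_2 = 710.2, so T_2 = 505.1 N.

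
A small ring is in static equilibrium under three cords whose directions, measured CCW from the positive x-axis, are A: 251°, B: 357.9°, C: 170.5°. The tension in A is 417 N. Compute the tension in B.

Resolve: ΣF_x = 417 cos 251° + T_B cos 357.9° + T_C cos 170.5° = 0.
        ΣF_y = 417 sin 251° + T_B sin 357.9° + T_C sin 170.5° = 0.
The known terms sum to (-135.8, -394.3) N, so 0.9993 T_B − 0.9863 T_C = 135.8 and -0.0366 T_B + 0.1650 T_C = 394.3.
Solving simultaneously: T_B = 3193 N, T_C = 3098 N.

T_B ≈ 3190 N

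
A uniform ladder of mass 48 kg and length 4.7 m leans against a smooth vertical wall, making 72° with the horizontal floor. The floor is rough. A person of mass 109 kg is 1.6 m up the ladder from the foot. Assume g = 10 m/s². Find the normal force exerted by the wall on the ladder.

Torques about the foot: N_wall · 4.7 sin 72° = 48×10×2.35 cos 72° + 109×10×1.6 cos 72° → N_wall = 198.55 N.

N_wall ≈ 199 N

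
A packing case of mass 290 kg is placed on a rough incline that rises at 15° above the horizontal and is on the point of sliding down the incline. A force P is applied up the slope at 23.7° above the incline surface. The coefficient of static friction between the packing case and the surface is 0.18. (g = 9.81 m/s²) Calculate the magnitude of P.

P ≈ 287 N

On the verge of sliding down the incline, friction equals μN and acts up the slope.
Perpendicular: N + P sin 23.7° = W cos 15° = 2748 N.
Along incline: P cos 23.7° + μN = W sin 15° with W sin 15° = 736.3 N.
Solving the pair for P and N: P = 286.6 N, N = 2633 N (and f = μN = 473.9 N).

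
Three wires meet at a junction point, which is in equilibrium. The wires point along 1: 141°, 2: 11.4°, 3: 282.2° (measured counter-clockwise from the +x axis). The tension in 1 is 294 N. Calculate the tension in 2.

T_2 ≈ 184 N

Resolve: ΣF_x = 294 cos 141° + T_2 cos 11.4° + T_3 cos 282.2° = 0.
        ΣF_y = 294 sin 141° + T_2 sin 11.4° + T_3 sin 282.2° = 0.
The known terms sum to (-228.5, 185) N, so 0.9803 T_2 + 0.2113 T_3 = 228.5 and 0.1977 T_2 − 0.9774 T_3 = -185.
Solving simultaneously: T_2 = 184.2 N, T_3 = 226.6 N.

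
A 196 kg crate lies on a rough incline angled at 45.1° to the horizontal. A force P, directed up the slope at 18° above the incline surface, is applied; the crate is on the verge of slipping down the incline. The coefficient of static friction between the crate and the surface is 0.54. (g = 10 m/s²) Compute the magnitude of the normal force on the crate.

On the verge of sliding down the incline, friction equals μN and acts up the slope.
Perpendicular: N + P sin 18° = W cos 45.1° = 1384 N.
Along incline: P cos 18° + μN = W sin 45.1° with W sin 45.1° = 1388 N.
Solving the pair for P and N: P = 817.7 N, N = 1131 N (and f = μN = 610.6 N).

N ≈ 1130 N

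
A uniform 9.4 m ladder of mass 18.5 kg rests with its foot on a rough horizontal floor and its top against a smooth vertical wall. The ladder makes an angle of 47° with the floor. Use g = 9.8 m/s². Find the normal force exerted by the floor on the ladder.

N_floor ≈ 181 N

ΣF_y = 0: N_floor = 18.5×9.8 = 181.3 N.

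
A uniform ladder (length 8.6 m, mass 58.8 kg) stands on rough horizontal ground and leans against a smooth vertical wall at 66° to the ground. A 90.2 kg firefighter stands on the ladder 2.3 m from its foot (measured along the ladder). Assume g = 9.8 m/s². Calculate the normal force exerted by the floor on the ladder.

ΣF_y = 0: N_floor = 58.8×9.8 + 90.2×9.8 = 1460.2 N.

N_floor ≈ 1460 N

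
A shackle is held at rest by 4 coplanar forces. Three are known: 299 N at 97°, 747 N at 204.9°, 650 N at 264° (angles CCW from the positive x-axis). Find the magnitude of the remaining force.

Sum the known components: ΣF_x = -781.9 N, ΣF_y = -664.2 N.
For equilibrium the remaining force must supply (−ΣF_x, −ΣF_y) = (781.9, 664.2) N.
Magnitude = √((781.9)² + (664.2)²) = 1026 N; direction = atan2(664.2, 781.9) = 40.3°.

F ≈ 1030 N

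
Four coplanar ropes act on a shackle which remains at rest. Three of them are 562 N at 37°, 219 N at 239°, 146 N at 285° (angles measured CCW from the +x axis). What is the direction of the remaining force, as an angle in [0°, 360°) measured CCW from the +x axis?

Sum the known components: ΣF_x = 373.8 N, ΣF_y = 9.475 N.
For equilibrium the remaining force must supply (−ΣF_x, −ΣF_y) = (-373.8, -9.475) N.
Magnitude = √((-373.8)² + (-9.475)²) = 373.9 N; direction = atan2(-9.475, -373.8) = 181.5°.

θ ≈ 181°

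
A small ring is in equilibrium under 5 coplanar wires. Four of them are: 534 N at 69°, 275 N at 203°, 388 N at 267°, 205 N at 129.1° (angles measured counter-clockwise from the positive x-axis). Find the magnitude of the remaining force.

Sum the known components: ΣF_x = -211.4 N, ΣF_y = 162.7 N.
For equilibrium the remaining force must supply (−ΣF_x, −ΣF_y) = (211.4, -162.7) N.
Magnitude = √((211.4)² + (-162.7)²) = 266.7 N; direction = atan2(-162.7, 211.4) = 322.4°.

F ≈ 267 N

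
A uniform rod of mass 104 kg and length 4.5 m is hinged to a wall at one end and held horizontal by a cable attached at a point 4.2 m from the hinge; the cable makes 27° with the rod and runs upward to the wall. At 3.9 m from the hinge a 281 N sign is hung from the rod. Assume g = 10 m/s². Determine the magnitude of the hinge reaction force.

|H| ≈ 1680 N

Take torques about the hinge: T sin 27° · 4.2 = 104×10×2.25 + 281×3.9 = 3435.9 N·m.
So T = 3435.9 / (0.4540 × 4.2) = 1802 N.
ΣF_x = 0: H_x = T cos 27° = 1605.6 N.
ΣF_y = 0: H_y = (104×10 + 281) − T sin 27° = 1321 − 818.07 = 502.93 N.
|H| = √(H_x² + H_y²) = √((1605.6)² + (502.93)²) = 1682.5 N.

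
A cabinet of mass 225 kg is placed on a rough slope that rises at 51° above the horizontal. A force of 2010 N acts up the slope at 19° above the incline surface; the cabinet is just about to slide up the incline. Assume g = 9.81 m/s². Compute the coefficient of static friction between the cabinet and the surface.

On the verge of sliding up the incline, friction is at its maximum μN and acts down the slope.
Perpendicular to incline: N = W cos 51° − P sin 19° = 1389 − 654.4 = 734.7 N.
Along incline: P cos 19° − μN = W sin 51° → μ = −(W sin 51° − P cos 19°) / N = 0.252.

μ ≈ 0.252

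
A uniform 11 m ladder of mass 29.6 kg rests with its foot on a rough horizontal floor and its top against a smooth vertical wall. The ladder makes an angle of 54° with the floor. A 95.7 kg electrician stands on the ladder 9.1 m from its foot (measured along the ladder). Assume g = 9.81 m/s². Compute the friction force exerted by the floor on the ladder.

Torques about the foot: N_wall · 11 sin 54° = 29.6×9.81×5.5 cos 54° + 95.7×9.81×9.1 cos 54° → N_wall = 669.76 N.
ΣF_x = 0: f_floor = N_wall = 669.76 N.

f ≈ 670 N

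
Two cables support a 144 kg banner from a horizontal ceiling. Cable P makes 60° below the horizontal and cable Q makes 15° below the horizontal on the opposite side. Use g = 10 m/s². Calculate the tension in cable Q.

Weight W = 144 × 10 = 1440 N acts straight down.
Horizontal: T_P cos 60° = T_Q cos 15°  →  T_P = 1.932 T_Q.
Vertical: T_P sin 60° + T_Q sin 15° = 1440.
Substituting the horizontal relation into the vertical equation gives 1.932 T_Q = 1440, so T_Q = 745.4 N.

T_Q ≈ 745 N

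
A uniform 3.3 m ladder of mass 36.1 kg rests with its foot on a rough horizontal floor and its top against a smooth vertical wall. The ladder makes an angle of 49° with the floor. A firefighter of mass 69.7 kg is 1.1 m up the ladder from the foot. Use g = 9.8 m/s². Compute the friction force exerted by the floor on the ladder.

Torques about the foot: N_wall · 3.3 sin 49° = 36.1×9.8×1.65 cos 49° + 69.7×9.8×1.1 cos 49° → N_wall = 351.69 N.
ΣF_x = 0: f_floor = N_wall = 351.69 N.

f ≈ 352 N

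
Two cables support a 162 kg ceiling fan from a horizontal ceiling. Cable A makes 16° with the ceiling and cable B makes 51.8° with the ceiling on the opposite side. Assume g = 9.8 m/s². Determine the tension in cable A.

T_A ≈ 1060 N

Weight W = 162 × 9.8 = 1588 N acts straight down.
Horizontal: T_A cos 16° = T_B cos 51.8°  →  T_B = 1.554 T_A.
Vertical: T_A sin 16° + T_B sin 51.8° = 1588.
Substituting the horizontal relation into the vertical equation gives 1.497 T_A = 1588, so T_A = 1060 N.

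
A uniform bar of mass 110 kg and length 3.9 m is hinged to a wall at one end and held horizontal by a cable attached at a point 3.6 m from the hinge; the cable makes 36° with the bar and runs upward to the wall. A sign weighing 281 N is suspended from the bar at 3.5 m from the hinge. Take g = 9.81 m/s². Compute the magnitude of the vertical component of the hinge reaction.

Take torques about the hinge: T sin 36° · 3.6 = 110×9.81×1.95 + 281×3.5 = 3087.7 N·m.
So T = 3087.7 / (0.5878 × 3.6) = 1459.2 N.
ΣF_y = 0: H_y = (110×9.81 + 281) − T sin 36° = 1360.1 − 857.71 = 502.39 N.

|H_y| ≈ 502 N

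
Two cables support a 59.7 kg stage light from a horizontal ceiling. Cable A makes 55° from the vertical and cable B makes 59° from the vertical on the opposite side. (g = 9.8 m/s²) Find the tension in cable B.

Angles from the horizontal: cable A is 90° − 55° = 35°, cable B is 90° − 59° = 31°.
Weight W = 59.7 × 9.8 = 585.1 N acts straight down.
Horizontal: T_A cos 35° = T_B cos 31°  →  T_A = 1.046 T_B.
Vertical: T_A sin 35° + T_B sin 31° = 585.1.
Substituting the horizontal relation into the vertical equation gives 1.115 T_B = 585.1, so T_B = 524.6 N.

T_B ≈ 525 N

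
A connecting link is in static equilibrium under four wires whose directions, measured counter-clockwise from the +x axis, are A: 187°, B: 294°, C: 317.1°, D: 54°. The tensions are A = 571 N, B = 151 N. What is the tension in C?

Resolve: ΣF_x = 571 cos 187° + 151 cos 294° + T_C cos 317.1° + T_D cos 54° = 0.
        ΣF_y = 571 sin 187° + 151 sin 294° + T_C sin 317.1° + T_D sin 54° = 0.
The known terms sum to (-505.3, -207.5) N, so 0.7325 T_C + 0.5878 T_D = 505.3 and -0.6807 T_C + 0.8090 T_D = 207.5.
Solving simultaneously: T_C = 288.9 N, T_D = 499.6 N.

T_C ≈ 289 N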